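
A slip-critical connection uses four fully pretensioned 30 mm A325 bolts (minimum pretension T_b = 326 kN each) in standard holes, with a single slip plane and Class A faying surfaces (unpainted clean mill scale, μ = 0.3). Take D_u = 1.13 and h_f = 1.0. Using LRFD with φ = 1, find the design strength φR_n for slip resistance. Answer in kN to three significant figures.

442 kN

R_n = μ · D_u · h_f · T_b · n_s · n_b = 0.3 × 1.13 × 1.0 × 326 × 1 × 4 = 442.1 kN.
Design strength φR_n = 1 × 442.1 = 442 kN.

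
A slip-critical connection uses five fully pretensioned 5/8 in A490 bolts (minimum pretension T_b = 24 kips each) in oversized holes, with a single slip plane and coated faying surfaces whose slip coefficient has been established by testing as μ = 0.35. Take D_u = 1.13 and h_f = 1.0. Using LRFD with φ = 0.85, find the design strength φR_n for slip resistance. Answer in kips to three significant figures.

40.3 kips

R_n = μ · D_u · h_f · T_b · n_s · n_b = 0.35 × 1.13 × 1.0 × 24 × 1 × 5 = 47.46 kips.
Design strength φR_n = 0.85 × 47.46 = 40.3 kips.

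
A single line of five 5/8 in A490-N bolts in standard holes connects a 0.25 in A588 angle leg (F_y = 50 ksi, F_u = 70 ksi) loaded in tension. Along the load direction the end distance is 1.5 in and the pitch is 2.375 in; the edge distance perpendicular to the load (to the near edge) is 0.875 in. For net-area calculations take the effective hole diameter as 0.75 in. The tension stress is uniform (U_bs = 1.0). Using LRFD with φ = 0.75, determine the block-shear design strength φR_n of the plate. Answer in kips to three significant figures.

Shear plane L_v = 1.5 + 4·2.375 = 11 in; A_gv = 11 × 0.25 = 2.75 in².
A_nv = (11 − 4.5·0.75) × 0.25 = 1.906 in².
A_nt = (0.875 − 0.5·0.75) × 0.25 = 0.125 in².
0.6 F_u A_nv = 80.06 kips; 0.6 F_y A_gv = 82.5 kips → shear rupture governs the shear term.
R_n = 80.06 + 1.0 × 70 × 0.125 = 88.81 kips.
Design strength φR_n = 0.75 × 88.81 = 66.6 kips.

66.6 kips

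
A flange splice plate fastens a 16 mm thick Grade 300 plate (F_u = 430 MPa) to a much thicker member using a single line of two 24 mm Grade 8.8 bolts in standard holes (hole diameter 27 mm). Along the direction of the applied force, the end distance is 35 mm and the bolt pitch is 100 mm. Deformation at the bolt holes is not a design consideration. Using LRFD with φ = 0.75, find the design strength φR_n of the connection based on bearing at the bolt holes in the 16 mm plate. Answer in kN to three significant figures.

538 kN

Per bolt r_n = 1.5 l_c t F_u ≤ 3.0 d t F_u; upper limit = 3.0 × 24 × 16 × 430 / 1000 = 495.4 kN.
Edge bolt: l_c = 35 − 27/2 = 21.5 mm → 1.5 × 21.5 × 16 × 430 / 1000 = 221.9 → r_n = 221.9 kN.
Interior bolts: l_c = 100 − 27 = 73 mm → 1.5 × 73 × 16 × 430 / 1000 = 753.4 → r_n = 495.4 kN.
R_n = 1 × 221.9 + 1 × 495.4 = 717.2 kN.
Design strength φR_n = 0.75 × 717.2 = 538 kN.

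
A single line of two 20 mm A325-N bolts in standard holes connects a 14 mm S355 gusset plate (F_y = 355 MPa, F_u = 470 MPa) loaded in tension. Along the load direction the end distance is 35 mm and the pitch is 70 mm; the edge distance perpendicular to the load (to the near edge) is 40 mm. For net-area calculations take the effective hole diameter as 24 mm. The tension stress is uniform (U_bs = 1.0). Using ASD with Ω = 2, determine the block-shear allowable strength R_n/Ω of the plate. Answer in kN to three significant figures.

228 kN

Shear plane L_v = 35 + 1·70 = 105 mm; A_gv = 105 × 14 = 1470 mm².
A_nv = (105 − 1.5·24) × 14 = 966 mm².
A_nt = (40 − 0.5·24) × 14 = 392 mm².
0.6 F_u A_nv = 272.4 kN; 0.6 F_y A_gv = 313.1 kN → shear rupture governs the shear term.
R_n = 272.4 + 1.0 × 470 × 392 / 1000 = 456.7 kN.
Allowable strength R_n/Ω = 456.7 / 2 = 228 kN.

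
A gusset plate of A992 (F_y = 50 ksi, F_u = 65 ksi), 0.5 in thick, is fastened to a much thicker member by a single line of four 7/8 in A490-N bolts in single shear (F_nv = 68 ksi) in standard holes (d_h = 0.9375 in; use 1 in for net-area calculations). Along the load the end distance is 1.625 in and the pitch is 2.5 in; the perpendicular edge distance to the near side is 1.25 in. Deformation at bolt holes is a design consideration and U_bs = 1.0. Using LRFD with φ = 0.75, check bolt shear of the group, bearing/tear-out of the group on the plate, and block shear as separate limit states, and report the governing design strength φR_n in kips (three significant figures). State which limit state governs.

101 kips (block shear governs)

Bolt shear: A_b = π·0.875²/4 = 0.6013 in²; R_n = 68 × 0.6013 × 4 × 1 = 163.6 kips → 0.75 × 163.6 = 123 kips.
Bearing: edge l_c = 1.156, r_n = 45.09 kips; interior l_c = 1.562, r_n = 60.94 kips; R_n = 45.09 + 3·60.94 = 227.9 kips → 171 kips.
Block shear: A_gv = 4.562, A_nv = 2.812, A_nt = 0.375 in²; R_n = min(0.6F_uA_nv, 0.6F_yA_gv) + U_bs·F_u·A_nt = 134.1 kips → 101 kips.
Block shear governs: 101 kips.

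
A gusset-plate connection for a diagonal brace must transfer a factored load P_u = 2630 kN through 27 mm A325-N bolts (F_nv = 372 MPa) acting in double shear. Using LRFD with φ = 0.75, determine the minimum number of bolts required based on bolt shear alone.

A_b = π·27²/4 = 572.6 mm².
Per-bolt design strength φR_n = 0.75 × 372 × 572.6 × 2 / 1000 = 319.5 kN.
n ≥ 2630 / 319.5 = 8.232 → use 9 bolts.

9 bolts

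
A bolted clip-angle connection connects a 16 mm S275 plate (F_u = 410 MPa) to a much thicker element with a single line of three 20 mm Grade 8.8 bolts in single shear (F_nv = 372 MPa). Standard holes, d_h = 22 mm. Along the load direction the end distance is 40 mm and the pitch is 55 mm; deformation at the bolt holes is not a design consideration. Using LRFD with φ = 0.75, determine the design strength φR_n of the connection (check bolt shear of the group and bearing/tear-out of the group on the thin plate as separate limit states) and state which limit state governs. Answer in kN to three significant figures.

263 kN (bolt shear governs)

Bolt shear: A_b = π·20²/4 = 314.2 mm²; R_n = 372 × 314.2 × 3 × 1 / 1000 = 350.6 kN → 0.75 × 350.6 = 263 kN.
Bearing (1.5 l_c t F_u ≤ 3.0 d t F_u): upper limit = 3.0·20·16·410 / 1000 = 393.6 kN.
  Edge l_c = 40 − 22/2 = 29 → r_n = 285.4 kN; interior l_c = 55 − 22 = 33 → r_n = 324.7 kN.
  R_n,bearing = 1·285.4 + 2·324.7 = 934.8 kN → 0.75 × 934.8 = 701 kN.
Bolt shear governs: 263 kN.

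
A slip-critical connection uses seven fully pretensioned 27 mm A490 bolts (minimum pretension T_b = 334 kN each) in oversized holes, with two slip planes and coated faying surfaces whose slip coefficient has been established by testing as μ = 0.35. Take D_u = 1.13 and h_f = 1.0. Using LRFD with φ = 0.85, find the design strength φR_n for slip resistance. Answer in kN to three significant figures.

R_n = μ · D_u · h_f · T_b · n_s · n_b = 0.35 × 1.13 × 1.0 × 334 × 2 × 7 = 1849 kN.
Design strength φR_n = 0.85 × 1849 = 1570 kN.

1570 kN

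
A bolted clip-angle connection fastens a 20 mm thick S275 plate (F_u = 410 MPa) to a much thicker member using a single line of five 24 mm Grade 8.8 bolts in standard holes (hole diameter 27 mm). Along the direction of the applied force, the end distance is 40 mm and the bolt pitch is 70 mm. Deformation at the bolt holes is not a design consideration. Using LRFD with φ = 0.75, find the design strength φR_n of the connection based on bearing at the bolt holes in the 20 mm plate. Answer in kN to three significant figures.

Per bolt r_n = 1.5 l_c t F_u ≤ 3.0 d t F_u; upper limit = 3.0 × 24 × 20 × 410 / 1000 = 590.4 kN.
Edge bolt: l_c = 40 − 27/2 = 26.5 mm → 1.5 × 26.5 × 20 × 410 / 1000 = 325.9 → r_n = 325.9 kN.
Interior bolts: l_c = 70 − 27 = 43 mm → 1.5 × 43 × 20 × 410 / 1000 = 528.9 → r_n = 528.9 kN.
R_n = 1 × 325.9 + 4 × 528.9 = 2442 kN.
Design strength φR_n = 0.75 × 2442 = 1830 kN.

1830 kN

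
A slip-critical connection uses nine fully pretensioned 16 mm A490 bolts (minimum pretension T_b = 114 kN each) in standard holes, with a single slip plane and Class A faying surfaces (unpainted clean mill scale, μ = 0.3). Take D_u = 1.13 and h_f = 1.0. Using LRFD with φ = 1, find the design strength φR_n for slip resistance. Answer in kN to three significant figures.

R_n = μ · D_u · h_f · T_b · n_s · n_b = 0.3 × 1.13 × 1.0 × 114 × 1 × 9 = 347.8 kN.
Design strength φR_n = 1 × 347.8 = 348 kN.

348 kN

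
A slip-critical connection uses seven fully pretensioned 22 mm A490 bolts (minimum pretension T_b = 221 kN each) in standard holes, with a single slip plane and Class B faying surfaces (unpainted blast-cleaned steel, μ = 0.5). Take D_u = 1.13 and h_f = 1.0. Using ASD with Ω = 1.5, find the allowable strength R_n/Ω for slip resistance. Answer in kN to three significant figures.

R_n = μ · D_u · h_f · T_b · n_s · n_b = 0.5 × 1.13 × 1.0 × 221 × 1 × 7 = 874.1 kN.
Allowable strength R_n/Ω = 874.1 / 1.5 = 583 kN.

583 kN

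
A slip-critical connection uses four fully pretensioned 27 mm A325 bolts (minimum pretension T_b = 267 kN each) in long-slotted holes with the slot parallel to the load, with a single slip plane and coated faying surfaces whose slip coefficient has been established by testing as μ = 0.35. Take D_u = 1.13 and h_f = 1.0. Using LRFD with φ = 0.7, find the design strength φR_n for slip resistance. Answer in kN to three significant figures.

296 kN

R_n = μ · D_u · h_f · T_b · n_s · n_b = 0.35 × 1.13 × 1.0 × 267 × 1 × 4 = 422.4 kN.
Design strength φR_n = 0.7 × 422.4 = 296 kN.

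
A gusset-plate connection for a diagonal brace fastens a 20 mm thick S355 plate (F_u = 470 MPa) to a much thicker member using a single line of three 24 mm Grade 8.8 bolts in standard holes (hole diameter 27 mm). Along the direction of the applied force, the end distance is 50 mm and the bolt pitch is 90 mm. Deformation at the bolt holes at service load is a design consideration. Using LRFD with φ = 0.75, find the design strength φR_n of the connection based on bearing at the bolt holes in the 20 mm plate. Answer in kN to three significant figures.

Per bolt r_n = 1.2 l_c t F_u ≤ 2.4 d t F_u; upper limit = 2.4 × 24 × 20 × 470 / 1000 = 541.4 kN.
Edge bolt: l_c = 50 − 27/2 = 36.5 mm → 1.2 × 36.5 × 20 × 470 / 1000 = 411.7 → r_n = 411.7 kN.
Interior bolts: l_c = 90 − 27 = 63 mm → 1.2 × 63 × 20 × 470 / 1000 = 710.6 → r_n = 541.4 kN.
R_n = 1 × 411.7 + 2 × 541.4 = 1495 kN.
Design strength φR_n = 0.75 × 1495 = 1120 kN.

1120 kN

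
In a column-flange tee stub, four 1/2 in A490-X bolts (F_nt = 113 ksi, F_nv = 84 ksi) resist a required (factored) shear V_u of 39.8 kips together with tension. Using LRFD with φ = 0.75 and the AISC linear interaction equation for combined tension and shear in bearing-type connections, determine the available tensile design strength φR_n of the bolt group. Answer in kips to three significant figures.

A_b = π·0.5²/4 = 0.1963 in²; f_rv = 39.8 / (4 × 0.1963) = 50.67 ksi.
F'_nt = 1.3 F_nt − (F_nt / φF_nv) f_rv = 1.3·113 − (113/(0.75·84))·50.67 = 56.01 ksi, capped at F_nt → F'_nt = 56.01 ksi.
R_n = F'_nt · A_b · n = 56.01 × 0.1963 × 4 = 43.99 kips.
Design strength φR_n = 0.75 × 43.99 = 33 kips.

33 kips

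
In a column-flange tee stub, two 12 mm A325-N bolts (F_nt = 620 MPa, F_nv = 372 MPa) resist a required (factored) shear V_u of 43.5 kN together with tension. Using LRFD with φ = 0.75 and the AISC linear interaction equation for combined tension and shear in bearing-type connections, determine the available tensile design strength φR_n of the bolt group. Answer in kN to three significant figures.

A_b = π·12²/4 = 113.1 mm²; f_rv = 43.5 × 1000 / (2 × 113.1) = 192.3 MPa.
F'_nt = 1.3 F_nt − (F_nt / φF_nv) f_rv = 1.3·620 − (620/(0.75·372))·192.3 = 378.6 MPa, capped at F_nt → F'_nt = 378.6 MPa.
R_n = F'_nt · A_b · n = 378.6 × 113.1 × 2 / 1000 = 85.65 kN.
Design strength φR_n = 0.75 × 85.65 = 64.2 kN.

64.2 kN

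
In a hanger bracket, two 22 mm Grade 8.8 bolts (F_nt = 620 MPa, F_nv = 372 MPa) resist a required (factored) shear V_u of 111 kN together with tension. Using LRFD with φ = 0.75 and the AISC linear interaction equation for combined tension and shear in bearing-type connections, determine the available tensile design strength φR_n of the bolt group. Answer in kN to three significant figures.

A_b = π·22²/4 = 380.1 mm²; f_rv = 111 × 1000 / (2 × 380.1) = 146 MPa.
F'_nt = 1.3 F_nt − (F_nt / φF_nv) f_rv = 1.3·620 − (620/(0.75·372))·146 = 481.6 MPa, capped at F_nt → F'_nt = 481.6 MPa.
R_n = F'_nt · A_b · n = 481.6 × 380.1 × 2 / 1000 = 366.1 kN.
Design strength φR_n = 0.75 × 366.1 = 275 kN.

275 kN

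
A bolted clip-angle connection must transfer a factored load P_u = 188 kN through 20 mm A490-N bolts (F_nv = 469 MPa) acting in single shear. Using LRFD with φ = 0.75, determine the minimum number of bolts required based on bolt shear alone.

2 bolts

A_b = π·20²/4 = 314.2 mm².
Per-bolt design strength φR_n = 0.75 × 469 × 314.2 × 1 / 1000 = 110.5 kN.
n ≥ 188 / 110.5 = 1.701 → use 2 bolts.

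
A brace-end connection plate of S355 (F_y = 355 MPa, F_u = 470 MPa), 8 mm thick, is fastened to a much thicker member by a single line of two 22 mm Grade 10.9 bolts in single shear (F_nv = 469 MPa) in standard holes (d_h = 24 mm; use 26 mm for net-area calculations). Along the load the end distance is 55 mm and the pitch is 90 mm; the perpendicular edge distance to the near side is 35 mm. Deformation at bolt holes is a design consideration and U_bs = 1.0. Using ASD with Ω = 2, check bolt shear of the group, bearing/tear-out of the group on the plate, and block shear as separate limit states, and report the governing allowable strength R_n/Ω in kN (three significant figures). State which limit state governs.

Bolt shear: A_b = π·22²/4 = 380.1 mm²; R_n = 469 × 380.1 × 2 × 1 / 1000 = 356.6 kN → 356.6 / 2 = 178 kN.
Bearing: edge l_c = 43, r_n = 194 kN; interior l_c = 66, r_n = 198.5 kN; R_n = 194 + 1·198.5 = 392.5 kN → 196 kN.
Block shear: A_gv = 1160, A_nv = 848, A_nt = 176 mm²; R_n = min(0.6F_uA_nv, 0.6F_yA_gv) + U_bs·F_u·A_nt = 321.9 kN → 161 kN.
Block shear governs: 161 kN.

161 kN (block shear governs)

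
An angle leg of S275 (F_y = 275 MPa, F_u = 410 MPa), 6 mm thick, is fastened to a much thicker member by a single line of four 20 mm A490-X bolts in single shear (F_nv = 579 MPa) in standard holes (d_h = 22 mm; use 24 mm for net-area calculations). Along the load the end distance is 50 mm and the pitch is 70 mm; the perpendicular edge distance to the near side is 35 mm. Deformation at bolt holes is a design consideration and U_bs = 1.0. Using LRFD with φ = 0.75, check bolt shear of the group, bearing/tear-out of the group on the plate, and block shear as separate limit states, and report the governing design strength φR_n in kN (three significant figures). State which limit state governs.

235 kN (block shear governs)

Bolt shear: A_b = π·20²/4 = 314.2 mm²; R_n = 579 × 314.2 × 4 × 1 / 1000 = 727.6 kN → 0.75 × 727.6 = 546 kN.
Bearing: edge l_c = 39, r_n = 115.1 kN; interior l_c = 48, r_n = 118.1 kN; R_n = 115.1 + 3·118.1 = 469.4 kN → 352 kN.
Block shear: A_gv = 1560, A_nv = 1056, A_nt = 138 mm²; R_n = min(0.6F_uA_nv, 0.6F_yA_gv) + U_bs·F_u·A_nt = 314 kN → 235 kN.
Block shear governs: 235 kN.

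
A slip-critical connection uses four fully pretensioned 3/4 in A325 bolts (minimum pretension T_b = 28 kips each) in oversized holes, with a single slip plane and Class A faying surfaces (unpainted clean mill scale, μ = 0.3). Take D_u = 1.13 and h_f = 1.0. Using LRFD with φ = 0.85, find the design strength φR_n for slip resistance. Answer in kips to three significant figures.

32.3 kips

R_n = μ · D_u · h_f · T_b · n_s · n_b = 0.3 × 1.13 × 1.0 × 28 × 1 × 4 = 37.97 kips.
Design strength φR_n = 0.85 × 37.97 = 32.3 kips.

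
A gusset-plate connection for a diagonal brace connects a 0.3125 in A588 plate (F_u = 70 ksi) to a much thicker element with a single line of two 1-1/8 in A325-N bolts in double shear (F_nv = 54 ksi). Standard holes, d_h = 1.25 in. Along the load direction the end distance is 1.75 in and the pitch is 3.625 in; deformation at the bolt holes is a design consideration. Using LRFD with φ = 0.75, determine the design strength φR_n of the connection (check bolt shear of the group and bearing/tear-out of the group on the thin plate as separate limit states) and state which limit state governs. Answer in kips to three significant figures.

Bolt shear: A_b = π·1.125²/4 = 0.994 in²; R_n = 54 × 0.994 × 2 × 2 = 214.7 kips → 0.75 × 214.7 = 161 kips.
Bearing (1.2 l_c t F_u ≤ 2.4 d t F_u): upper limit = 2.4·1.125·0.3125·70 = 59.06 kips.
  Edge l_c = 1.75 − 1.25/2 = 1.125 → r_n = 29.53 kips; interior l_c = 3.625 − 1.25 = 2.375 → r_n = 59.06 kips.
  R_n,bearing = 1·29.53 + 1·59.06 = 88.59 kips → 0.75 × 88.59 = 66.4 kips.
Bearing governs: 66.4 kips.

66.4 kips (bearing governs)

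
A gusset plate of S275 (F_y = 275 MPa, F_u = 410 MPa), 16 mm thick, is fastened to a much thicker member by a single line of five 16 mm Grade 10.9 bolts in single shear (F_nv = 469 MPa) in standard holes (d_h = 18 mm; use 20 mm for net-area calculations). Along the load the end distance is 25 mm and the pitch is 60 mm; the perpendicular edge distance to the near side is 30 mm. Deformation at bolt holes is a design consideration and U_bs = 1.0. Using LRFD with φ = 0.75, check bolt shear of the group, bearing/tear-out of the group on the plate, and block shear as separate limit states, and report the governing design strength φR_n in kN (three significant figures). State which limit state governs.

354 kN (bolt shear governs)

Bolt shear: A_b = π·16²/4 = 201.1 mm²; R_n = 469 × 201.1 × 5 × 1 / 1000 = 471.5 kN → 0.75 × 471.5 = 354 kN.
Bearing: edge l_c = 16, r_n = 126 kN; interior l_c = 42, r_n = 251.9 kN; R_n = 126 + 4·251.9 = 1134 kN → 850 kN.
Block shear: A_gv = 4240, A_nv = 2800, A_nt = 320 mm²; R_n = min(0.6F_uA_nv, 0.6F_yA_gv) + U_bs·F_u·A_nt = 820 kN → 615 kN.
Bolt shear governs: 354 kN.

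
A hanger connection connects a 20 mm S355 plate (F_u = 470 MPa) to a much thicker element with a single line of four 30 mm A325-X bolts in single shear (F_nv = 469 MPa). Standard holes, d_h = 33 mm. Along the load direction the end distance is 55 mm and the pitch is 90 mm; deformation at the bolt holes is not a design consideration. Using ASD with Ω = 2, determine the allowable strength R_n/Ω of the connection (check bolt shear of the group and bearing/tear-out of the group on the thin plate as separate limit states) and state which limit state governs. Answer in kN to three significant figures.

Bolt shear: A_b = π·30²/4 = 706.9 mm²; R_n = 469 × 706.9 × 4 × 1 / 1000 = 1326 kN → 1326 / 2 = 663 kN.
Bearing (1.5 l_c t F_u ≤ 3.0 d t F_u): upper limit = 3.0·30·20·470 / 1000 = 846 kN.
  Edge l_c = 55 − 33/2 = 38.5 → r_n = 542.9 kN; interior l_c = 90 − 33 = 57 → r_n = 803.7 kN.
  R_n,bearing = 1·542.9 + 3·803.7 = 2954 kN → 2954 / 2 = 1480 kN.
Bolt shear governs: 663 kN.

663 kN (bolt shear governs)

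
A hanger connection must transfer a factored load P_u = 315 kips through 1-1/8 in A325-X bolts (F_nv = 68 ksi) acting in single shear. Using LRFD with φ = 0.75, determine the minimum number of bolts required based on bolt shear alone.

A_b = π·1.125²/4 = 0.994 in².
Per-bolt design strength φR_n = 0.75 × 68 × 0.994 × 1 = 50.69 kips.
n ≥ 315 / 50.69 = 6.214 → use 7 bolts.

7 bolts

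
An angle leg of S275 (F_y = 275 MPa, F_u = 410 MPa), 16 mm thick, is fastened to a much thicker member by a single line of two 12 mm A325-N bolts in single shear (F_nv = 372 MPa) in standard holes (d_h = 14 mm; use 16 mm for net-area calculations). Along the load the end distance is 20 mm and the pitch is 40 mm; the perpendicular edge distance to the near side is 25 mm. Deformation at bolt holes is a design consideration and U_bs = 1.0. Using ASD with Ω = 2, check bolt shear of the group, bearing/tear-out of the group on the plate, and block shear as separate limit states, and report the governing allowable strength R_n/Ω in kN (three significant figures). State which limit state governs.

42.1 kN (bolt shear governs)

Bolt shear: A_b = π·12²/4 = 113.1 mm²; R_n = 372 × 113.1 × 2 × 1 / 1000 = 84.14 kN → 84.14 / 2 = 42.1 kN.
Bearing: edge l_c = 13, r_n = 102.3 kN; interior l_c = 26, r_n = 188.9 kN; R_n = 102.3 + 1·188.9 = 291.3 kN → 146 kN.
Block shear: A_gv = 960, A_nv = 576, A_nt = 272 mm²; R_n = min(0.6F_uA_nv, 0.6F_yA_gv) + U_bs·F_u·A_nt = 253.2 kN → 127 kN.
Bolt shear governs: 42.1 kN.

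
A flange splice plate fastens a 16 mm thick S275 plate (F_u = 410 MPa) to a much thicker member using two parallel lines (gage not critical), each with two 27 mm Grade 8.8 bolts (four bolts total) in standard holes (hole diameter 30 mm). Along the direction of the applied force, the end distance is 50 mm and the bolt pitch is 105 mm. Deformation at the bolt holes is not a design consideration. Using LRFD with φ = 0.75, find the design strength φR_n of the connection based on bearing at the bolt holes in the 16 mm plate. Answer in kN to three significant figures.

1310 kN

Per bolt r_n = 1.5 l_c t F_u ≤ 3.0 d t F_u; upper limit = 3.0 × 27 × 16 × 410 / 1000 = 531.4 kN.
Edge bolt: l_c = 50 − 30/2 = 35 mm → 1.5 × 35 × 16 × 410 / 1000 = 344.4 → r_n = 344.4 kN.
Interior bolts: l_c = 105 − 30 = 75 mm → 1.5 × 75 × 16 × 410 / 1000 = 738 → r_n = 531.4 kN.
R_n = 2 × 344.4 + 2 × 531.4 = 1752 kN.
Design strength φR_n = 0.75 × 1752 = 1310 kN.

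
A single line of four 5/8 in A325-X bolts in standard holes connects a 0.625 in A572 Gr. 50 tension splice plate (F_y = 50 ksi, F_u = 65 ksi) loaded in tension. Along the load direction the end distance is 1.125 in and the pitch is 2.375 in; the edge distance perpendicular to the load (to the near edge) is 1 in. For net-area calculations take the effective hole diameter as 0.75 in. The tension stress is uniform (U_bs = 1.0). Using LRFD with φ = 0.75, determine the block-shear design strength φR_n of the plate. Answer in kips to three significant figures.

Shear plane L_v = 1.125 + 3·2.375 = 8.25 in; A_gv = 8.25 × 0.625 = 5.156 in².
A_nv = (8.25 − 3.5·0.75) × 0.625 = 3.516 in².
A_nt = (1 − 0.5·0.75) × 0.625 = 0.3906 in².
0.6 F_u A_nv = 137.1 kips; 0.6 F_y A_gv = 154.7 kips → shear rupture governs the shear term.
R_n = 137.1 + 1.0 × 65 × 0.3906 = 162.5 kips.
Design strength φR_n = 0.75 × 162.5 = 122 kips.

122 kips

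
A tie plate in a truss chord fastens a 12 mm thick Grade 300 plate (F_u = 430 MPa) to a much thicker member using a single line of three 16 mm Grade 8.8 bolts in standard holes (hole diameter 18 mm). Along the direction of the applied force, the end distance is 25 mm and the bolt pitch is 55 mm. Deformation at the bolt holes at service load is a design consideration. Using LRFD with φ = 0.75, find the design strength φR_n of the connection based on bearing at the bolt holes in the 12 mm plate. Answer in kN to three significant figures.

Per bolt r_n = 1.2 l_c t F_u ≤ 2.4 d t F_u; upper limit = 2.4 × 16 × 12 × 430 / 1000 = 198.1 kN.
Edge bolt: l_c = 25 − 18/2 = 16 mm → 1.2 × 16 × 12 × 430 / 1000 = 99.07 → r_n = 99.07 kN.
Interior bolts: l_c = 55 − 18 = 37 mm → 1.2 × 37 × 12 × 430 / 1000 = 229.1 → r_n = 198.1 kN.
R_n = 1 × 99.07 + 2 × 198.1 = 495.4 kN.
Design strength φR_n = 0.75 × 495.4 = 372 kN.

372 kN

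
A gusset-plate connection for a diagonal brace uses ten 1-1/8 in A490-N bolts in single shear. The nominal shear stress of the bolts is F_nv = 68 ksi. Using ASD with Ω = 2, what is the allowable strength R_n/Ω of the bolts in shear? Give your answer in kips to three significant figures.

A_b = π × 1.125² / 4 = 0.994 in².
R_n = F_nv · A_b · n · n_s = 68 × 0.994 × 10 × 1 = 675.9 kips.
Allowable strength R_n/Ω = 675.9 / 2 = 338 kips.

338 kips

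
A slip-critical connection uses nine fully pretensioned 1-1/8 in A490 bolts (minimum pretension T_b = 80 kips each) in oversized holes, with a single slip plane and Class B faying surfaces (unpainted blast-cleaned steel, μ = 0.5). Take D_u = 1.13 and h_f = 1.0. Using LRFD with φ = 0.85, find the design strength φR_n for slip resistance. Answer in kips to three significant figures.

R_n = μ · D_u · h_f · T_b · n_s · n_b = 0.5 × 1.13 × 1.0 × 80 × 1 × 9 = 406.8 kips.
Design strength φR_n = 0.85 × 406.8 = 346 kips.

346 kips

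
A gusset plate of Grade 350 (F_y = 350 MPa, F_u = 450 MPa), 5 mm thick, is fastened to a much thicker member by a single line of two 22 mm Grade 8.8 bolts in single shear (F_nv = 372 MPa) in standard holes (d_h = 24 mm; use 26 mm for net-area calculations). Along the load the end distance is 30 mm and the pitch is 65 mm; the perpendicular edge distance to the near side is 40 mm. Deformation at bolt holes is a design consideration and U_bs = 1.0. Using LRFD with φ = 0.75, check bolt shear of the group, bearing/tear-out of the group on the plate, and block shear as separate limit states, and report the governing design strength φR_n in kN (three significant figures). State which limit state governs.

102 kN (block shear governs)

Bolt shear: A_b = π·22²/4 = 380.1 mm²; R_n = 372 × 380.1 × 2 × 1 / 1000 = 282.8 kN → 0.75 × 282.8 = 212 kN.
Bearing: edge l_c = 18, r_n = 48.6 kN; interior l_c = 41, r_n = 110.7 kN; R_n = 48.6 + 1·110.7 = 159.3 kN → 119 kN.
Block shear: A_gv = 475, A_nv = 280, A_nt = 135 mm²; R_n = min(0.6F_uA_nv, 0.6F_yA_gv) + U_bs·F_u·A_nt = 136.3 kN → 102 kN.
Block shear governs: 102 kN.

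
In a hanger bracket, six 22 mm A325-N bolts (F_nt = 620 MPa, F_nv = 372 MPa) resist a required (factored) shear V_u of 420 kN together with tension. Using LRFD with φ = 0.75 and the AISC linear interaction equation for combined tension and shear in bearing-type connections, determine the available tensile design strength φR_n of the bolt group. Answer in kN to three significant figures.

679 kN

A_b = π·22²/4 = 380.1 mm²; f_rv = 420 × 1000 / (6 × 380.1) = 184.1 MPa.
F'_nt = 1.3 F_nt − (F_nt / φF_nv) f_rv = 1.3·620 − (620/(0.75·372))·184.1 = 396.8 MPa, capped at F_nt → F'_nt = 396.8 MPa.
R_n = F'_nt · A_b · n = 396.8 × 380.1 × 6 / 1000 = 905 kN.
Design strength φR_n = 0.75 × 905 = 679 kN.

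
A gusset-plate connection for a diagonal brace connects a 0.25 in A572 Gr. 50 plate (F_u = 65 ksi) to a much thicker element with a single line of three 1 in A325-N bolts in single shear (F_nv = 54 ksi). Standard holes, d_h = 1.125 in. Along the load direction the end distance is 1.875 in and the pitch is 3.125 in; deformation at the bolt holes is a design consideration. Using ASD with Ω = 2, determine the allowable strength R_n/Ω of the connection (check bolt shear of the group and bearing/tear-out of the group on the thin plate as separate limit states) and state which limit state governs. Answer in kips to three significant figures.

Bolt shear: A_b = π·1²/4 = 0.7854 in²; R_n = 54 × 0.7854 × 3 × 1 = 127.2 kips → 127.2 / 2 = 63.6 kips.
Bearing (1.2 l_c t F_u ≤ 2.4 d t F_u): upper limit = 2.4·1·0.25·65 = 39 kips.
  Edge l_c = 1.875 − 1.125/2 = 1.312 → r_n = 25.59 kips; interior l_c = 3.125 − 1.125 = 2 → r_n = 39 kips.
  R_n,bearing = 1·25.59 + 2·39 = 103.6 kips → 103.6 / 2 = 51.8 kips.
Bearing governs: 51.8 kips.

51.8 kips (bearing governs)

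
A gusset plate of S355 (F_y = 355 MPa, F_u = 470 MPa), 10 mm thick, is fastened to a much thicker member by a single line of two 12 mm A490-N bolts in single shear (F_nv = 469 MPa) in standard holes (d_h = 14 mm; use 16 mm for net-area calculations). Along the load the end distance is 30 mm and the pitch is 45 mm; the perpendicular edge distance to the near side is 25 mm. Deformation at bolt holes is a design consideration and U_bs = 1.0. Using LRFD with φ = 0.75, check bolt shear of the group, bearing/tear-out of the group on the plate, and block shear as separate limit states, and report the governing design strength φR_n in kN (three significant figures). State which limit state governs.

Bolt shear: A_b = π·12²/4 = 113.1 mm²; R_n = 469 × 113.1 × 2 × 1 / 1000 = 106.1 kN → 0.75 × 106.1 = 79.6 kN.
Bearing: edge l_c = 23, r_n = 129.7 kN; interior l_c = 31, r_n = 135.4 kN; R_n = 129.7 + 1·135.4 = 265.1 kN → 199 kN.
Block shear: A_gv = 750, A_nv = 510, A_nt = 170 mm²; R_n = min(0.6F_uA_nv, 0.6F_yA_gv) + U_bs·F_u·A_nt = 223.7 kN → 168 kN.
Bolt shear governs: 79.6 kN.

79.6 kN (bolt shear governs)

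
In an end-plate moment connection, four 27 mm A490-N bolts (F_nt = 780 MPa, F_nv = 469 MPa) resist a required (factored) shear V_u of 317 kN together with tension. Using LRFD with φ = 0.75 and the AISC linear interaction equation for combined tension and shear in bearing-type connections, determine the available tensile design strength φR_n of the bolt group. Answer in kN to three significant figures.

1210 kN

A_b = π·27²/4 = 572.6 mm²; f_rv = 317 × 1000 / (4 × 572.6) = 138.4 MPa.
F'_nt = 1.3 F_nt − (F_nt / φF_nv) f_rv = 1.3·780 − (780/(0.75·469))·138.4 = 707.1 MPa, capped at F_nt → F'_nt = 707.1 MPa.
R_n = F'_nt · A_b · n = 707.1 × 572.6 × 4 / 1000 = 1619 kN.
Design strength φR_n = 0.75 × 1619 = 1210 kN.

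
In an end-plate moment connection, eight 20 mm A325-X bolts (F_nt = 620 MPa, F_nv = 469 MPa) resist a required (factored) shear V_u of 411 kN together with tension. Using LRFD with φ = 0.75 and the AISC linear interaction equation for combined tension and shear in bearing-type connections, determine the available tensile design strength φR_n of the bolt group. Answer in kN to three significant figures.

A_b = π·20²/4 = 314.2 mm²; f_rv = 411 × 1000 / (8 × 314.2) = 163.5 MPa.
F'_nt = 1.3 F_nt − (F_nt / φF_nv) f_rv = 1.3·620 − (620/(0.75·469))·163.5 = 517.8 MPa, capped at F_nt → F'_nt = 517.8 MPa.
R_n = F'_nt · A_b · n = 517.8 × 314.2 × 8 / 1000 = 1301 kN.
Design strength φR_n = 0.75 × 1301 = 976 kN.

976 kN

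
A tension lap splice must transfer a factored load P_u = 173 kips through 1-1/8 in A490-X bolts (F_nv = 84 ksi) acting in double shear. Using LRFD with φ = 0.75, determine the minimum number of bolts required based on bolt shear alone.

A_b = π·1.125²/4 = 0.994 in².
Per-bolt design strength φR_n = 0.75 × 84 × 0.994 × 2 = 125.2 kips.
n ≥ 173 / 125.2 = 1.381 → use 2 bolts.

2 bolts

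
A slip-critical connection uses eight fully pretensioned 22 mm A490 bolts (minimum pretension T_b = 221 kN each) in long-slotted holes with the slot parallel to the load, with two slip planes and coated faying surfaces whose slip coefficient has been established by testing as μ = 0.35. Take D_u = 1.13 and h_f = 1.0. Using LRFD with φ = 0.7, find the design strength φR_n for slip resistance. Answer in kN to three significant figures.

R_n = μ · D_u · h_f · T_b · n_s · n_b = 0.35 × 1.13 × 1.0 × 221 × 2 × 8 = 1398 kN.
Design strength φR_n = 0.7 × 1398 = 979 kN.

979 kN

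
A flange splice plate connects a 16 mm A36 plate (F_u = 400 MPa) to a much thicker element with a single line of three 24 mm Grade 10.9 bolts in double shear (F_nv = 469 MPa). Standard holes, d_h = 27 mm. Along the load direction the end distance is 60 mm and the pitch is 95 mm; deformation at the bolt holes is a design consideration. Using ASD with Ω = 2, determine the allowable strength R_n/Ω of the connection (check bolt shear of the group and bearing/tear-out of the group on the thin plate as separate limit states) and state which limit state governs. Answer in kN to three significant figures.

Bolt shear: A_b = π·24²/4 = 452.4 mm²; R_n = 469 × 452.4 × 3 × 2 / 1000 = 1273 kN → 1273 / 2 = 637 kN.
Bearing (1.2 l_c t F_u ≤ 2.4 d t F_u): upper limit = 2.4·24·16·400 / 1000 = 368.6 kN.
  Edge l_c = 60 − 27/2 = 46.5 → r_n = 357.1 kN; interior l_c = 95 − 27 = 68 → r_n = 368.6 kN.
  R_n,bearing = 1·357.1 + 2·368.6 = 1094 kN → 1094 / 2 = 547 kN.
Bearing governs: 547 kN.

547 kN (bearing governs)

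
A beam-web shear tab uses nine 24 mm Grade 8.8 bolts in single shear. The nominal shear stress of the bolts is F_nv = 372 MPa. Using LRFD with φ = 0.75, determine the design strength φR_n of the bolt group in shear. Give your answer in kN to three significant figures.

A_b = π × 24² / 4 = 452.4 mm².
R_n = F_nv · A_b · n · n_s = 372 × 452.4 × 9 × 1 / 1000 = 1515 kN.
Design strength φR_n = 0.75 × 1515 = 1140 kN.

1140 kN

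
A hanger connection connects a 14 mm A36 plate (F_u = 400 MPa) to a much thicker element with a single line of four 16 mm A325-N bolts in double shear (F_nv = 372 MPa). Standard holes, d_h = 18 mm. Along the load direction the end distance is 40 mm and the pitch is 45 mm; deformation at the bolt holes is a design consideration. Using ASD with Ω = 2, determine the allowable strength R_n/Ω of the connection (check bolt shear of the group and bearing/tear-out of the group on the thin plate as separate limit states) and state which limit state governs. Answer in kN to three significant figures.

Bolt shear: A_b = π·16²/4 = 201.1 mm²; R_n = 372 × 201.1 × 4 × 2 / 1000 = 598.4 kN → 598.4 / 2 = 299 kN.
Bearing (1.2 l_c t F_u ≤ 2.4 d t F_u): upper limit = 2.4·16·14·400 / 1000 = 215 kN.
  Edge l_c = 40 − 18/2 = 31 → r_n = 208.3 kN; interior l_c = 45 − 18 = 27 → r_n = 181.4 kN.
  R_n,bearing = 1·208.3 + 3·181.4 = 752.6 kN → 752.6 / 2 = 376 kN.
Bolt shear governs: 299 kN.

299 kN (bolt shear governs)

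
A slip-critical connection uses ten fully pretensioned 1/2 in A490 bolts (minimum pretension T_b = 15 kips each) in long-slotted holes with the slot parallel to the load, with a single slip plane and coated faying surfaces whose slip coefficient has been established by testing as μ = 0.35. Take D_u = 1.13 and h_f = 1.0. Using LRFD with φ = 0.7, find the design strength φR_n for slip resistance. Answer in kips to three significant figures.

R_n = μ · D_u · h_f · T_b · n_s · n_b = 0.35 × 1.13 × 1.0 × 15 × 1 × 10 = 59.32 kips.
Design strength φR_n = 0.7 × 59.32 = 41.5 kips.

41.5 kips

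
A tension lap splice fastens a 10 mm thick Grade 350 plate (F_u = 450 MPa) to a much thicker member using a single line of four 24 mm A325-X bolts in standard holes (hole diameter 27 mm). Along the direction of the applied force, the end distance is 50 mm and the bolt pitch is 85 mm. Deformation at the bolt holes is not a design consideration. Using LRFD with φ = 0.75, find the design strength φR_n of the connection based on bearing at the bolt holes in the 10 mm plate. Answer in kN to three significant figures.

914 kN

Per bolt r_n = 1.5 l_c t F_u ≤ 3.0 d t F_u; upper limit = 3.0 × 24 × 10 × 450 / 1000 = 324 kN.
Edge bolt: l_c = 50 − 27/2 = 36.5 mm → 1.5 × 36.5 × 10 × 450 / 1000 = 246.4 → r_n = 246.4 kN.
Interior bolts: l_c = 85 − 27 = 58 mm → 1.5 × 58 × 10 × 450 / 1000 = 391.5 → r_n = 324 kN.
R_n = 1 × 246.4 + 3 × 324 = 1218 kN.
Design strength φR_n = 0.75 × 1218 = 914 kN.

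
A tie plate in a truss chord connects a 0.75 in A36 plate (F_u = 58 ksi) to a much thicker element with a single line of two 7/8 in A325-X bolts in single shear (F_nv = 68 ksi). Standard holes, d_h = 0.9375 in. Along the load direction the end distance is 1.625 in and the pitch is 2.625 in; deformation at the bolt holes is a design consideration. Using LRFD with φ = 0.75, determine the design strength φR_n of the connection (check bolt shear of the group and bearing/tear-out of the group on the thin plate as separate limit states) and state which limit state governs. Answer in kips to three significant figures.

61.3 kips (bolt shear governs)

Bolt shear: A_b = π·0.875²/4 = 0.6013 in²; R_n = 68 × 0.6013 × 2 × 1 = 81.78 kips → 0.75 × 81.78 = 61.3 kips.
Bearing (1.2 l_c t F_u ≤ 2.4 d t F_u): upper limit = 2.4·0.875·0.75·58 = 91.35 kips.
  Edge l_c = 1.625 − 0.9375/2 = 1.156 → r_n = 60.36 kips; interior l_c = 2.625 − 0.9375 = 1.688 → r_n = 88.09 kips.
  R_n,bearing = 1·60.36 + 1·88.09 = 148.4 kips → 0.75 × 148.4 = 111 kips.
Bolt shear governs: 61.3 kips.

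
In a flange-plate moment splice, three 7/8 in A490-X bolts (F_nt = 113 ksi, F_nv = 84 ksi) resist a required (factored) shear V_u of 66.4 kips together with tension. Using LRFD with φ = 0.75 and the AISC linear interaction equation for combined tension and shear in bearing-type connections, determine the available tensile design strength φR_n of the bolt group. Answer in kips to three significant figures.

A_b = π·0.875²/4 = 0.6013 in²; f_rv = 66.4 / (3 × 0.6013) = 36.81 ksi.
F'_nt = 1.3 F_nt − (F_nt / φF_nv) f_rv = 1.3·113 − (113/(0.75·84))·36.81 = 80.88 ksi, capped at F_nt → F'_nt = 80.88 ksi.
R_n = F'_nt · A_b · n = 80.88 × 0.6013 × 3 = 145.9 kips.
Design strength φR_n = 0.75 × 145.9 = 109 kips.

109 kips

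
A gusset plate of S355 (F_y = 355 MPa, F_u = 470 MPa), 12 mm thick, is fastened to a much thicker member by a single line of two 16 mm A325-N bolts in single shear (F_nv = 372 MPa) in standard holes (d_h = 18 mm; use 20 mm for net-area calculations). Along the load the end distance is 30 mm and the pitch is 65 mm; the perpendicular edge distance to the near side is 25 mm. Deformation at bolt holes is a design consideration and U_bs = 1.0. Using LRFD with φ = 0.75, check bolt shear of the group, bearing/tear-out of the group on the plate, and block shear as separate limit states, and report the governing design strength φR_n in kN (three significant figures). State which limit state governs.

112 kN (bolt shear governs)

Bolt shear: A_b = π·16²/4 = 201.1 mm²; R_n = 372 × 201.1 × 2 × 1 / 1000 = 149.6 kN → 0.75 × 149.6 = 112 kN.
Bearing: edge l_c = 21, r_n = 142.1 kN; interior l_c = 47, r_n = 216.6 kN; R_n = 142.1 + 1·216.6 = 358.7 kN → 269 kN.
Block shear: A_gv = 1140, A_nv = 780, A_nt = 180 mm²; R_n = min(0.6F_uA_nv, 0.6F_yA_gv) + U_bs·F_u·A_nt = 304.6 kN → 228 kN.
Bolt shear governs: 112 kN.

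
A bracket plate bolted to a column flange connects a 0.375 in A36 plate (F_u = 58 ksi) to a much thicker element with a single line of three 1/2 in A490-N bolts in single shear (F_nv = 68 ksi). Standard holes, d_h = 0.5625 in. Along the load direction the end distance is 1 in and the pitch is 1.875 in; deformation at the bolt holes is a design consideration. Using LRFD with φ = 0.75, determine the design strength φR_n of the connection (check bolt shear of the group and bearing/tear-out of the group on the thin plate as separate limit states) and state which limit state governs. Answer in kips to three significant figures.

30 kips (bolt shear governs)

Bolt shear: A_b = π·0.5²/4 = 0.1963 in²; R_n = 68 × 0.1963 × 3 × 1 = 40.06 kips → 0.75 × 40.06 = 30 kips.
Bearing (1.2 l_c t F_u ≤ 2.4 d t F_u): upper limit = 2.4·0.5·0.375·58 = 26.1 kips.
  Edge l_c = 1 − 0.5625/2 = 0.7188 → r_n = 18.76 kips; interior l_c = 1.875 − 0.5625 = 1.312 → r_n = 26.1 kips.
  R_n,bearing = 1·18.76 + 2·26.1 = 70.96 kips → 0.75 × 70.96 = 53.2 kips.
Bolt shear governs: 30 kips.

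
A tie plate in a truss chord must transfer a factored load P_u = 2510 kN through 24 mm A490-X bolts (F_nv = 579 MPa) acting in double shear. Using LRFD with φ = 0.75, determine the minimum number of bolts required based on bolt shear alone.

7 bolts

A_b = π·24²/4 = 452.4 mm².
Per-bolt design strength φR_n = 0.75 × 579 × 452.4 × 2 / 1000 = 392.9 kN.
n ≥ 2510 / 392.9 = 6.388 → use 7 bolts.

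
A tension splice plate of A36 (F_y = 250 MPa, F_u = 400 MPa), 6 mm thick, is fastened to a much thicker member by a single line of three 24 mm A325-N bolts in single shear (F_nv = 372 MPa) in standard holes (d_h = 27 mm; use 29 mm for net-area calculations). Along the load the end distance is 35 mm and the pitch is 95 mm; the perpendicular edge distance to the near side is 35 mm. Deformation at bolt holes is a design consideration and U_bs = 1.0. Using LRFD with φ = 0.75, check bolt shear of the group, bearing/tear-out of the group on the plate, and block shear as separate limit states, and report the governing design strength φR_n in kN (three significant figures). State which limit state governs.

189 kN (block shear governs)

Bolt shear: A_b = π·24²/4 = 452.4 mm²; R_n = 372 × 452.4 × 3 × 1 / 1000 = 504.9 kN → 0.75 × 504.9 = 379 kN.
Bearing: edge l_c = 21.5, r_n = 61.92 kN; interior l_c = 68, r_n = 138.2 kN; R_n = 61.92 + 2·138.2 = 338.4 kN → 254 kN.
Block shear: A_gv = 1350, A_nv = 915, A_nt = 123 mm²; R_n = min(0.6F_uA_nv, 0.6F_yA_gv) + U_bs·F_u·A_nt = 251.7 kN → 189 kN.
Block shear governs: 189 kN.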